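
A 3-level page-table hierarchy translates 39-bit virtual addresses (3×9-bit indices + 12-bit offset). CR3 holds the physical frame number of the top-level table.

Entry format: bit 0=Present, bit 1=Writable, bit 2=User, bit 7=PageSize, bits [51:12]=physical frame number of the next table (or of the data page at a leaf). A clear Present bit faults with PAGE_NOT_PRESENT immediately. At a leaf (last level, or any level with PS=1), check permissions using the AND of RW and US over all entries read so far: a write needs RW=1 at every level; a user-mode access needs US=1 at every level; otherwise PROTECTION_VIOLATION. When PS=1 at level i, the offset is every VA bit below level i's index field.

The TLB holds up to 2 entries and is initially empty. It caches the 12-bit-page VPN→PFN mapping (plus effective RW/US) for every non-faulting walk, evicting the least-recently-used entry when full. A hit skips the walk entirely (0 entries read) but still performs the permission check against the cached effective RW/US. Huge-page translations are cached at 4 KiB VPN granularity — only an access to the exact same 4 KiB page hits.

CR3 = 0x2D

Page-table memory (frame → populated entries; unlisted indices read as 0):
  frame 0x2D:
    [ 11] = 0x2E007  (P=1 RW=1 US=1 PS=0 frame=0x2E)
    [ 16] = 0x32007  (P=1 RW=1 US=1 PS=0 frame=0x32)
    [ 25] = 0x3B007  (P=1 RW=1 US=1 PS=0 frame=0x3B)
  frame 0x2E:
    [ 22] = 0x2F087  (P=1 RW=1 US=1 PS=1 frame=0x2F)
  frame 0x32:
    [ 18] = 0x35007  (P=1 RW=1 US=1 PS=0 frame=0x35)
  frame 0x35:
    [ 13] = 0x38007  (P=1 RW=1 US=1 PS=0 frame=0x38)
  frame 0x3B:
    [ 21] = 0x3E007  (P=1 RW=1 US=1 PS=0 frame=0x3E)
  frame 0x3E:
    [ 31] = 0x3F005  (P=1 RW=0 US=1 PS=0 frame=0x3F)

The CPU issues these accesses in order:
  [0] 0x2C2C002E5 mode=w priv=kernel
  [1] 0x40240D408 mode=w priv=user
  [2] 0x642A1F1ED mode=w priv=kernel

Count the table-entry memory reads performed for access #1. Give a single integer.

Per-access translation:
#0 VA=0x2C2C002E5 (w,kernel):
  [0] read 0x2D idx=11: raw=0x2E007 flags P=1 W=1 U=1 S=0
  [1] read 0x2E idx=22: raw=0x2F087 flags P=1 W=1 U=1 S=1
  → PA=0x2F2E5 (huge @L1)  (2 entries read)
#1 VA=0x40240D408 (w,user):
  [0] read 0x2D idx=16: raw=0x32007 flags P=1 W=1 U=1 S=0
  [1] read 0x32 idx=18: raw=0x35007 flags P=1 W=1 U=1 S=0
  [2] read 0x35 idx=13: raw=0x38007 flags P=1 W=1 U=1 S=0
  → PA=0x38408  (3 entries read)
#2 VA=0x642A1F1ED (w,kernel):
  [0] read 0x2D idx=25: raw=0x3B007 flags P=1 W=1 U=1 S=0
  [1] read 0x3B idx=21: raw=0x3E007 flags P=1 W=1 U=1 S=0
  [2] read 0x3E idx=31: raw=0x3F005 flags P=1 W=0 U=1 S=0
  → PROTECTION_VIOLATION  (3 entries read)

Entries read for #1: 3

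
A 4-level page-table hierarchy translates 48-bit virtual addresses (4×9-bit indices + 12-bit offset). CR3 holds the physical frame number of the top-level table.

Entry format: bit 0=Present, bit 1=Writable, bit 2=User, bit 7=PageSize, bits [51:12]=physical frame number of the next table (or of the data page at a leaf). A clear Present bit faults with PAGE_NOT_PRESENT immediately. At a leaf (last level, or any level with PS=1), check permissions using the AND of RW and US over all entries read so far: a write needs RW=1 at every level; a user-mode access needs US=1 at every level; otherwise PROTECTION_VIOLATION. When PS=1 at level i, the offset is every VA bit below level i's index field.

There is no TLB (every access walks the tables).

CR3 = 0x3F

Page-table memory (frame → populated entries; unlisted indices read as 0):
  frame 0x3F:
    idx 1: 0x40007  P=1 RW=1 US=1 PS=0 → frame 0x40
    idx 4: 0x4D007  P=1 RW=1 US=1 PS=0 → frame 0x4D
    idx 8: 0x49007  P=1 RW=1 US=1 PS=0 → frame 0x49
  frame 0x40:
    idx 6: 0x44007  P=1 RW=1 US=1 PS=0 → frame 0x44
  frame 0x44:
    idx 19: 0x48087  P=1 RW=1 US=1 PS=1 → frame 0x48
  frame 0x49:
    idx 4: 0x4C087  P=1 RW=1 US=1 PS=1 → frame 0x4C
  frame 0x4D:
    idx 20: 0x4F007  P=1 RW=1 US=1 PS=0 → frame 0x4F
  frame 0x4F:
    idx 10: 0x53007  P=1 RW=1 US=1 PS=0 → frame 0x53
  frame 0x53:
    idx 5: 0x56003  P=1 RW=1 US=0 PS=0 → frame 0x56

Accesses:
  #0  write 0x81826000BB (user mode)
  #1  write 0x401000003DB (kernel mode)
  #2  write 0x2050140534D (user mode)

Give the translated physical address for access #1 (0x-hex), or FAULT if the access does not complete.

Walk each access:
#0 VA=0x81826000BB (w,user):
  L0 @0x3F[1] → 0x40007  P=1,RW=1,US=1,PS=0
  L1 @0x40[6] → 0x44007  P=1,RW=1,US=1,PS=0
  L2 @0x44[19] → 0x48087  P=1,RW=1,US=1,PS=1
  ✓ 0x480BB (huge @L2)  — 3 lookups
#1 VA=0x401000003DB (w,kernel):
  L0 @0x3F[8] → 0x49007  P=1,RW=1,US=1,PS=0
  L1 @0x49[4] → 0x4C087  P=1,RW=1,US=1,PS=1
  ✓ 0x4C3DB (huge @L1)  — 2 lookups
#2 VA=0x2050140534D (w,user):
  L0 @0x3F[4] → 0x4D007  P=1,RW=1,US=1,PS=0
  L1 @0x4D[20] → 0x4F007  P=1,RW=1,US=1,PS=0
  L2 @0x4F[10] → 0x53007  P=1,RW=1,US=1,PS=0
  L3 @0x53[5] → 0x56003  P=1,RW=1,US=0,PS=0
  → PROTECTION_VIOLATION  (4 entries read)

Access #1 PA: 0x4C3DB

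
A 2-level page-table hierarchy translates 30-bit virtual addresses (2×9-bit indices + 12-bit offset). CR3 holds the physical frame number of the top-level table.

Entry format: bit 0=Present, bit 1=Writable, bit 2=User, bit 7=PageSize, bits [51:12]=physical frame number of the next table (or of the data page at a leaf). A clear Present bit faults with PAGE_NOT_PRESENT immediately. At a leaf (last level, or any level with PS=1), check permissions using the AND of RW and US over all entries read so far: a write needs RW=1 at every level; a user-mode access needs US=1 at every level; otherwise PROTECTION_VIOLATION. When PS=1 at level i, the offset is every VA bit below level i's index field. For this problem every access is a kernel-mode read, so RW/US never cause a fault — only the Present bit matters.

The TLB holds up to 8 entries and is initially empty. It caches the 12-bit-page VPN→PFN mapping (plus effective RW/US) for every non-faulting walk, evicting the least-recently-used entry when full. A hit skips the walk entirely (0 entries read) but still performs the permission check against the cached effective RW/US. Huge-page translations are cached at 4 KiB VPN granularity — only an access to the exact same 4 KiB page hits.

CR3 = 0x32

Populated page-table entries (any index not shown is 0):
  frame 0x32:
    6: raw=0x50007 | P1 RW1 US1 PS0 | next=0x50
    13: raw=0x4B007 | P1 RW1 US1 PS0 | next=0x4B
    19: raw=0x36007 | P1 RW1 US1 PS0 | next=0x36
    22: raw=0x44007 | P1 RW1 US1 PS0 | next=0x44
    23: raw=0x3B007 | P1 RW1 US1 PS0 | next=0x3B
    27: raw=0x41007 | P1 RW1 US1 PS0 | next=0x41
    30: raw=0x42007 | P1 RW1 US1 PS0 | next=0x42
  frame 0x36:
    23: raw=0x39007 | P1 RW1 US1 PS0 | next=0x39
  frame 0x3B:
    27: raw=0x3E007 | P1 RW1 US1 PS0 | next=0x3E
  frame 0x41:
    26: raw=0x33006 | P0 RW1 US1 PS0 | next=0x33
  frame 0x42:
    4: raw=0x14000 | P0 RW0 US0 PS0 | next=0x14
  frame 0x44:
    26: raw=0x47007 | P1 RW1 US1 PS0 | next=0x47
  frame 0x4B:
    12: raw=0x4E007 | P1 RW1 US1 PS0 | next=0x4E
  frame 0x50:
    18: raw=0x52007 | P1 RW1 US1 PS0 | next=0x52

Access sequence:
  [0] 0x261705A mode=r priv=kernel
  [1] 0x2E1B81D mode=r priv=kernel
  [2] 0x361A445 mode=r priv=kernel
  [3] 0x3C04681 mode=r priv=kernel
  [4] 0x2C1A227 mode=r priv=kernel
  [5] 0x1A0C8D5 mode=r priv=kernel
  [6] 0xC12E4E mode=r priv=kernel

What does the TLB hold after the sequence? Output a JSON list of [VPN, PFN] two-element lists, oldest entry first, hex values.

Per-access translation:
#0 VA=0x261705A (r,kernel):
  [0] read 0x32 idx=19: raw=0x36007 flags P=1 W=1 U=1 S=0
  [1] read 0x36 idx=23: raw=0x39007 flags P=1 W=1 U=1 S=0
  ⇒ phys 0x3905A  [2 reads]
#1 VA=0x2E1B81D (r,kernel):
  [0] read 0x32 idx=23: raw=0x3B007 flags P=1 W=1 U=1 S=0
  [1] read 0x3B idx=27: raw=0x3E007 flags P=1 W=1 U=1 S=0
  ⇒ phys 0x3E81D  [2 reads]
#2 VA=0x361A445 (r,kernel):
  [0] read 0x32 idx=27: raw=0x41007 flags P=1 W=1 U=1 S=0
  [1] read 0x41 idx=26: raw=0x33006 flags P=0 W=1 U=1 S=0
  ✗ PAGE_NOT_PRESENT  [2 reads]
#3 VA=0x3C04681 (r,kernel):
  [0] read 0x32 idx=30: raw=0x42007 flags P=1 W=1 U=1 S=0
  [1] read 0x42 idx=4: raw=0x14000 flags P=0 W=0 U=0 S=0
  ✗ PAGE_NOT_PRESENT  [2 reads]
#4 VA=0x2C1A227 (r,kernel):
  [0] read 0x32 idx=22: raw=0x44007 flags P=1 W=1 U=1 S=0
  [1] read 0x44 idx=26: raw=0x47007 flags P=1 W=1 U=1 S=0
  ⇒ phys 0x47227  [2 reads]
#5 VA=0x1A0C8D5 (r,kernel):
  [0] read 0x32 idx=13: raw=0x4B007 flags P=1 W=1 U=1 S=0
  [1] read 0x4B idx=12: raw=0x4E007 flags P=1 W=1 U=1 S=0
  ⇒ phys 0x4E8D5  [2 reads]
#6 VA=0xC12E4E (r,kernel):
  [0] read 0x32 idx=6: raw=0x50007 flags P=1 W=1 U=1 S=0
  [1] read 0x50 idx=18: raw=0x52007 flags P=1 W=1 U=1 S=0
  ⇒ phys 0x52E4E  [2 reads]

TLB: [["0x2617", "0x39"], ["0x2E1B", "0x3E"], ["0x2C1A", "0x47"], ["0x1A0C", "0x4E"], ["0xC12", "0x52"]]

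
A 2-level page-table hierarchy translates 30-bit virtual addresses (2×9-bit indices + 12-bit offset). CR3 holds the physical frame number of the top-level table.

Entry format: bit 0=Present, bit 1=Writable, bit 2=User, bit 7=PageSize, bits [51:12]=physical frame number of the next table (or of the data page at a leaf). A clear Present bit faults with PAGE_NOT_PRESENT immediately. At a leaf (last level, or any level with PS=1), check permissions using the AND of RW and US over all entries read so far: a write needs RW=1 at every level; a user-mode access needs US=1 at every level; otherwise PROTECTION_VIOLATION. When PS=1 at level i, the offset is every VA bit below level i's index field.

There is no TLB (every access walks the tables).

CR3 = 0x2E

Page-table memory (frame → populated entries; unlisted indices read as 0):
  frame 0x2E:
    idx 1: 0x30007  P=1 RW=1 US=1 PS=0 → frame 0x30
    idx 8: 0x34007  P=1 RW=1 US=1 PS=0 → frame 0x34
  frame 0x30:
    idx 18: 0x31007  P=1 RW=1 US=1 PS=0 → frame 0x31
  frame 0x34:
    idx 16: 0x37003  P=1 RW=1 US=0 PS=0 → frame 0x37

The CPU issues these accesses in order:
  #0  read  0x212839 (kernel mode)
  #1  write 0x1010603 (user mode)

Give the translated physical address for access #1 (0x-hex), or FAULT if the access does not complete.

Trace:
#0 VA=0x212839 (r,kernel):
  L0 @0x2E[1] → 0x30007  P=1,RW=1,US=1,PS=0
  L1 @0x30[18] → 0x31007  P=1,RW=1,US=1,PS=0
  ✓ 0x31839  — 2 lookups
#1 VA=0x1010603 (w,user):
  L0 @0x2E[8] → 0x34007  P=1,RW=1,US=1,PS=0
  L1 @0x34[16] → 0x37003  P=1,RW=1,US=0,PS=0
  ✗ PROTECTION_VIOLATION  [2 reads]

Access #1 PA: FAULT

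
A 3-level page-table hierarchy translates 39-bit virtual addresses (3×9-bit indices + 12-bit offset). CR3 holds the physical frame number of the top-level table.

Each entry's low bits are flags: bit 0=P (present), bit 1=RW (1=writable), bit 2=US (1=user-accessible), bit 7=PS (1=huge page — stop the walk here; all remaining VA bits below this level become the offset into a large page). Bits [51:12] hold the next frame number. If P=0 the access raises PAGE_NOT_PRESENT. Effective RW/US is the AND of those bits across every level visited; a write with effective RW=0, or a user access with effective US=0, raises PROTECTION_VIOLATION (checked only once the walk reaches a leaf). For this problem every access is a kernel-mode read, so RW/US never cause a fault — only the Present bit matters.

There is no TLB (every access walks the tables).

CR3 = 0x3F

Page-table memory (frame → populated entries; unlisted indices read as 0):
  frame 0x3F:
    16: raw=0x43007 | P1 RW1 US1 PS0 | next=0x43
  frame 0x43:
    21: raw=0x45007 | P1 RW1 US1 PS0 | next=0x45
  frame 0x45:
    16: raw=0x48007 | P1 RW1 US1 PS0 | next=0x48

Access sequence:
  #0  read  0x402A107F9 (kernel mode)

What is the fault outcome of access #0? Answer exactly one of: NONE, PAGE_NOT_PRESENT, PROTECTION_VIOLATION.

Per-access translation:
#0 VA=0x402A107F9 (r,kernel):
  L0: frame=0x3F idx=16 entry=0x43007 [P=1 RW=1 US=1 PS=0]
  L1: frame=0x43 idx=21 entry=0x45007 [P=1 RW=1 US=1 PS=0]
  L2: frame=0x45 idx=16 entry=0x48007 [P=1 RW=1 US=1 PS=0]
  ⇒ phys 0x487F9  [3 reads]

Access #0 fault: NONE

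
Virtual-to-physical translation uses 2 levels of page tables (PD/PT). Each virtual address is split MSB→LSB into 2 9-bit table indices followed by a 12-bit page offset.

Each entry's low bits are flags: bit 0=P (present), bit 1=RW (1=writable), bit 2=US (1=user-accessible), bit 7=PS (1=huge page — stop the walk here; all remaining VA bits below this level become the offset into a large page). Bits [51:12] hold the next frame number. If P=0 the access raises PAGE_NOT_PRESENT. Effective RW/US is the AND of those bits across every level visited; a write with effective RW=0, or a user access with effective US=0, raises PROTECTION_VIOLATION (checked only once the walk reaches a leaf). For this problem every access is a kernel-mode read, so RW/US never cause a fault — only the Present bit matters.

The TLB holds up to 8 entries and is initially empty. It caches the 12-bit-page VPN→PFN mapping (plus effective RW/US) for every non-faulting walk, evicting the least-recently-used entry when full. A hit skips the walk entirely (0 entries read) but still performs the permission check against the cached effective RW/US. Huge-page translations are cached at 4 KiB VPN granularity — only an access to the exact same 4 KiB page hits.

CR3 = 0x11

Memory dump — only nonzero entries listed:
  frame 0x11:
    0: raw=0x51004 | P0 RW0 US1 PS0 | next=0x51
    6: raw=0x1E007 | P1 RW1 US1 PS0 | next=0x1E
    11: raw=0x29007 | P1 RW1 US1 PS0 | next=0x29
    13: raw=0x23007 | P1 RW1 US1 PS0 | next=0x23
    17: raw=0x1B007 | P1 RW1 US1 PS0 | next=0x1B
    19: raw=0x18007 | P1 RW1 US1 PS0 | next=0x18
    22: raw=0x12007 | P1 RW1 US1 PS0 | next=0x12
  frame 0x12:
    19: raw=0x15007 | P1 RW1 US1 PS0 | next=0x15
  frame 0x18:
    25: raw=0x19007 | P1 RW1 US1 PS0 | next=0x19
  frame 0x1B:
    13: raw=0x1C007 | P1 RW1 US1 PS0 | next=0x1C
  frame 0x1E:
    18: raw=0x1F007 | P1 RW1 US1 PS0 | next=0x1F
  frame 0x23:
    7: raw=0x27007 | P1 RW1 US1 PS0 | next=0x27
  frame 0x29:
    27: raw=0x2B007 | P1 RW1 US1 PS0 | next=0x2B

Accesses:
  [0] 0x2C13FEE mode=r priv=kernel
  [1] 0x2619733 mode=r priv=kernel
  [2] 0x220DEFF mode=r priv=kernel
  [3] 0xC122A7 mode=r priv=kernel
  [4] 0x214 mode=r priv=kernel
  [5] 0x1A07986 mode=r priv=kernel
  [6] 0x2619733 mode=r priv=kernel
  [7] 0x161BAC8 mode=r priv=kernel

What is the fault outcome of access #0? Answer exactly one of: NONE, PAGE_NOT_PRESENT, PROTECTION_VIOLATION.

Trace:
#0 VA=0x2C13FEE (r,kernel):
  [0] read 0x11 idx=22: raw=0x12007 flags P=1 W=1 U=1 S=0
  [1] read 0x12 idx=19: raw=0x15007 flags P=1 W=1 U=1 S=0
  ✓ 0x15FEE  — 2 lookups
#1 VA=0x2619733 (r,kernel):
  [0] read 0x11 idx=19: raw=0x18007 flags P=1 W=1 U=1 S=0
  [1] read 0x18 idx=25: raw=0x19007 flags P=1 W=1 U=1 S=0
  ✓ 0x19733  — 2 lookups
#2 VA=0x220DEFF (r,kernel):
  [0] read 0x11 idx=17: raw=0x1B007 flags P=1 W=1 U=1 S=0
  [1] read 0x1B idx=13: raw=0x1C007 flags P=1 W=1 U=1 S=0
  ✓ 0x1CEFF  — 2 lookups
#3 VA=0xC122A7 (r,kernel):
  [0] read 0x11 idx=6: raw=0x1E007 flags P=1 W=1 U=1 S=0
  [1] read 0x1E idx=18: raw=0x1F007 flags P=1 W=1 U=1 S=0
  ✓ 0x1F2A7  — 2 lookups
#4 VA=0x214 (r,kernel):
  [0] read 0x11 idx=0: raw=0x51004 flags P=0 W=0 U=1 S=0
  → PAGE_NOT_PRESENT  (1 entries read)
#5 VA=0x1A07986 (r,kernel):
  [0] read 0x11 idx=13: raw=0x23007 flags P=1 W=1 U=1 S=0
  [1] read 0x23 idx=7: raw=0x27007 flags P=1 W=1 U=1 S=0
  ✓ 0x27986  — 2 lookups
#6 VA=0x2619733 (r,kernel):
  TLB hit vpn=0x2619 → PA=0x19733
#7 VA=0x161BAC8 (r,kernel):
  [0] read 0x11 idx=11: raw=0x29007 flags P=1 W=1 U=1 S=0
  [1] read 0x29 idx=27: raw=0x2B007 flags P=1 W=1 U=1 S=0
  ✓ 0x2BAC8  — 2 lookups

Access #0 fault: NONE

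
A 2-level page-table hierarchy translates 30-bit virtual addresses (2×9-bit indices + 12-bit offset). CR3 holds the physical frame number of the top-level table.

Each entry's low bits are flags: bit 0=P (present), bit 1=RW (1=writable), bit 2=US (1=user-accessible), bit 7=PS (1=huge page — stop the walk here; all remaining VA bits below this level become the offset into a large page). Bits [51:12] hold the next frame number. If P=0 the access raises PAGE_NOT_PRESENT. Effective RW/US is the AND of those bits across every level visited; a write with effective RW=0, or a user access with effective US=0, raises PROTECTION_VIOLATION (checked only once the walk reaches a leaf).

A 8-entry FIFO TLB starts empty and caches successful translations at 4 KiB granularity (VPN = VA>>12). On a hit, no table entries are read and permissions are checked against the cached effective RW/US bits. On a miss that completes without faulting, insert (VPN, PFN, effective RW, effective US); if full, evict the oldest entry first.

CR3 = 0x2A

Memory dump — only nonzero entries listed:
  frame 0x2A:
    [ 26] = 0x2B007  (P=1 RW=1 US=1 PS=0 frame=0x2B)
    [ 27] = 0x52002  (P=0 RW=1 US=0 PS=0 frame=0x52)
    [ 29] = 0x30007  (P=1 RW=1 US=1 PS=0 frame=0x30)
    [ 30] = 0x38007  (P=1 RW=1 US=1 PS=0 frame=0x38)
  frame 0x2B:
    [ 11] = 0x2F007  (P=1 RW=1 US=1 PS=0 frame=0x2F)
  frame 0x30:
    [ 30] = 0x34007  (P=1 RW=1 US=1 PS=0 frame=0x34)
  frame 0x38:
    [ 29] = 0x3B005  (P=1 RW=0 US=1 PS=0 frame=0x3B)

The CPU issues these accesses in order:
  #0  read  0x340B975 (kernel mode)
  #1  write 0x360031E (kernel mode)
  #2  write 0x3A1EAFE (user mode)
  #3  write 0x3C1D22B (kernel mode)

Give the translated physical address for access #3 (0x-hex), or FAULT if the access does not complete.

Trace:
#0 VA=0x340B975 (r,kernel):
  L0: frame=0x2A idx=26 entry=0x2B007 [P=1 RW=1 US=1 PS=0]
  L1: frame=0x2B idx=11 entry=0x2F007 [P=1 RW=1 US=1 PS=0]
  ⇒ phys 0x2F975  [2 reads]
#1 VA=0x360031E (w,kernel):
  L0: frame=0x2A idx=27 entry=0x52002 [P=0 RW=1 US=0 PS=0]
  ✗ PAGE_NOT_PRESENT  [1 reads]
#2 VA=0x3A1EAFE (w,user):
  L0: frame=0x2A idx=29 entry=0x30007 [P=1 RW=1 US=1 PS=0]
  L1: frame=0x30 idx=30 entry=0x34007 [P=1 RW=1 US=1 PS=0]
  ⇒ phys 0x34AFE  [2 reads]
#3 VA=0x3C1D22B (w,kernel):
  L0: frame=0x2A idx=30 entry=0x38007 [P=1 RW=1 US=1 PS=0]
  L1: frame=0x38 idx=29 entry=0x3B005 [P=1 RW=0 US=1 PS=0]
  ✗ PROTECTION_VIOLATION  [2 reads]

Access #3 PA: FAULT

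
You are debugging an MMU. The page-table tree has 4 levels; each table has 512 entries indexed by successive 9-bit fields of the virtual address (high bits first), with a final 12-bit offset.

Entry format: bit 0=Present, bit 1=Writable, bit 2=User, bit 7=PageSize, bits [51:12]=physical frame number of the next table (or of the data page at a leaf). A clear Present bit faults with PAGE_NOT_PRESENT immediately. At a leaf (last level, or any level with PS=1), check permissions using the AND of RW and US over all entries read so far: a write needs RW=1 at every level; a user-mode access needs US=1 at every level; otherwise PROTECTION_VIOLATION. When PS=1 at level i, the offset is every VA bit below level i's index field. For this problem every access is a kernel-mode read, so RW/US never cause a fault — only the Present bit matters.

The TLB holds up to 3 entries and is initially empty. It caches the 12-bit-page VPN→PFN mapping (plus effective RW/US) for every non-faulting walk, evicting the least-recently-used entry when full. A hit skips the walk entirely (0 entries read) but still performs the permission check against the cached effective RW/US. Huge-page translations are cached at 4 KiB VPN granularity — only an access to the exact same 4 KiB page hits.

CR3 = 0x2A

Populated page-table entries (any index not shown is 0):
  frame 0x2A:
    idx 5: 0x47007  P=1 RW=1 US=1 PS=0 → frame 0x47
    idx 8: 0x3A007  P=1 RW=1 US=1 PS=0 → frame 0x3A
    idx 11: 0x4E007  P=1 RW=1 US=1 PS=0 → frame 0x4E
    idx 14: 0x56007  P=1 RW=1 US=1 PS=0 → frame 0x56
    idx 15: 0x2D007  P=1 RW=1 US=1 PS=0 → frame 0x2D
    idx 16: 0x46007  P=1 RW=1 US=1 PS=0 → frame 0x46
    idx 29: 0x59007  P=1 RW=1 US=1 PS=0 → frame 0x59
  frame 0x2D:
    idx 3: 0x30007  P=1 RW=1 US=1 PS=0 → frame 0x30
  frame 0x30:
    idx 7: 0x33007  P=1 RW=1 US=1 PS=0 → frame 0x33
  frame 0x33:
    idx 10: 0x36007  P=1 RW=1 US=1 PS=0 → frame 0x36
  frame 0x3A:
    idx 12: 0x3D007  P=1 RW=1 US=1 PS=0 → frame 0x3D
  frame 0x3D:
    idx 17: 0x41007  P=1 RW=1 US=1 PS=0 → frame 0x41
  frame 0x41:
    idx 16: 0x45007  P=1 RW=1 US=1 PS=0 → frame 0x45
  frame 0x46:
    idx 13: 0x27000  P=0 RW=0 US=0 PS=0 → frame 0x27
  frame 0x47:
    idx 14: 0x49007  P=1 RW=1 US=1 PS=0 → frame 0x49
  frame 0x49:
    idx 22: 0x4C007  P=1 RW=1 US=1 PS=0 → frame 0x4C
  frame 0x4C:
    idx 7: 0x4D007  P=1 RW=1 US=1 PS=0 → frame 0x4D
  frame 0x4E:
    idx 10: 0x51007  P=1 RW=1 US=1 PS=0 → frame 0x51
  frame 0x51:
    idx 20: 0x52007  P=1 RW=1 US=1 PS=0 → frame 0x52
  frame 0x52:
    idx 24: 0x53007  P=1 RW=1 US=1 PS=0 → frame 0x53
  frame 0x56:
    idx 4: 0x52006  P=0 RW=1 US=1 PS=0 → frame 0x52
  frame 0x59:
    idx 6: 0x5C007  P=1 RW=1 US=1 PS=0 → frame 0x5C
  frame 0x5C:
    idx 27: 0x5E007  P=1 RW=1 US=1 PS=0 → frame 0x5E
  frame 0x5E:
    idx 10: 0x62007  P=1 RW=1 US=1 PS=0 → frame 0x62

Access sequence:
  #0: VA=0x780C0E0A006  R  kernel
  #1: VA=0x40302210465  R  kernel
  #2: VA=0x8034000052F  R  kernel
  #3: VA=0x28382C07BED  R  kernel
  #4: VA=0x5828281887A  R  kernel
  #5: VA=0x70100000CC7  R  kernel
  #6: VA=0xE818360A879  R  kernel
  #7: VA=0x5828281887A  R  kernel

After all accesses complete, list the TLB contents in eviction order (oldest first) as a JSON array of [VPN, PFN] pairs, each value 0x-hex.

Trace:
#0 VA=0x780C0E0A006 (r,kernel):
  [0] read 0x2A idx=15: raw=0x2D007 flags P=1 W=1 U=1 S=0
  [1] read 0x2D idx=3: raw=0x30007 flags P=1 W=1 U=1 S=0
  [2] read 0x30 idx=7: raw=0x33007 flags P=1 W=1 U=1 S=0
  [3] read 0x33 idx=10: raw=0x36007 flags P=1 W=1 U=1 S=0
  → PA=0x36006  (4 entries read)
#1 VA=0x40302210465 (r,kernel):
  [0] read 0x2A idx=8: raw=0x3A007 flags P=1 W=1 U=1 S=0
  [1] read 0x3A idx=12: raw=0x3D007 flags P=1 W=1 U=1 S=0
  [2] read 0x3D idx=17: raw=0x41007 flags P=1 W=1 U=1 S=0
  [3] read 0x41 idx=16: raw=0x45007 flags P=1 W=1 U=1 S=0
  → PA=0x45465  (4 entries read)
#2 VA=0x8034000052F (r,kernel):
  [0] read 0x2A idx=16: raw=0x46007 flags P=1 W=1 U=1 S=0
  [1] read 0x46 idx=13: raw=0x27000 flags P=0 W=0 U=0 S=0
  → PAGE_NOT_PRESENT  (2 entries read)
#3 VA=0x28382C07BED (r,kernel):
  [0] read 0x2A idx=5: raw=0x47007 flags P=1 W=1 U=1 S=0
  [1] read 0x47 idx=14: raw=0x49007 flags P=1 W=1 U=1 S=0
  [2] read 0x49 idx=22: raw=0x4C007 flags P=1 W=1 U=1 S=0
  [3] read 0x4C idx=7: raw=0x4D007 flags P=1 W=1 U=1 S=0
  → PA=0x4DBED  (4 entries read)
#4 VA=0x5828281887A (r,kernel):
  [0] read 0x2A idx=11: raw=0x4E007 flags P=1 W=1 U=1 S=0
  [1] read 0x4E idx=10: raw=0x51007 flags P=1 W=1 U=1 S=0
  [2] read 0x51 idx=20: raw=0x52007 flags P=1 W=1 U=1 S=0
  [3] read 0x52 idx=24: raw=0x53007 flags P=1 W=1 U=1 S=0
  → PA=0x5387A  (4 entries read)
#5 VA=0x70100000CC7 (r,kernel):
  [0] read 0x2A idx=14: raw=0x56007 flags P=1 W=1 U=1 S=0
  [1] read 0x56 idx=4: raw=0x52006 flags P=0 W=1 U=1 S=0
  → PAGE_NOT_PRESENT  (2 entries read)
#6 VA=0xE818360A879 (r,kernel):
  [0] read 0x2A idx=29: raw=0x59007 flags P=1 W=1 U=1 S=0
  [1] read 0x59 idx=6: raw=0x5C007 flags P=1 W=1 U=1 S=0
  [2] read 0x5C idx=27: raw=0x5E007 flags P=1 W=1 U=1 S=0
  [3] read 0x5E idx=10: raw=0x62007 flags P=1 W=1 U=1 S=0
  → PA=0x62879  (4 entries read)
#7 VA=0x5828281887A (r,kernel):
  TLB hit vpn=0x58282818 → PA=0x5387A

TLB: [["0x28382C07", "0x4D"], ["0xE818360A", "0x62"], ["0x58282818", "0x53"]]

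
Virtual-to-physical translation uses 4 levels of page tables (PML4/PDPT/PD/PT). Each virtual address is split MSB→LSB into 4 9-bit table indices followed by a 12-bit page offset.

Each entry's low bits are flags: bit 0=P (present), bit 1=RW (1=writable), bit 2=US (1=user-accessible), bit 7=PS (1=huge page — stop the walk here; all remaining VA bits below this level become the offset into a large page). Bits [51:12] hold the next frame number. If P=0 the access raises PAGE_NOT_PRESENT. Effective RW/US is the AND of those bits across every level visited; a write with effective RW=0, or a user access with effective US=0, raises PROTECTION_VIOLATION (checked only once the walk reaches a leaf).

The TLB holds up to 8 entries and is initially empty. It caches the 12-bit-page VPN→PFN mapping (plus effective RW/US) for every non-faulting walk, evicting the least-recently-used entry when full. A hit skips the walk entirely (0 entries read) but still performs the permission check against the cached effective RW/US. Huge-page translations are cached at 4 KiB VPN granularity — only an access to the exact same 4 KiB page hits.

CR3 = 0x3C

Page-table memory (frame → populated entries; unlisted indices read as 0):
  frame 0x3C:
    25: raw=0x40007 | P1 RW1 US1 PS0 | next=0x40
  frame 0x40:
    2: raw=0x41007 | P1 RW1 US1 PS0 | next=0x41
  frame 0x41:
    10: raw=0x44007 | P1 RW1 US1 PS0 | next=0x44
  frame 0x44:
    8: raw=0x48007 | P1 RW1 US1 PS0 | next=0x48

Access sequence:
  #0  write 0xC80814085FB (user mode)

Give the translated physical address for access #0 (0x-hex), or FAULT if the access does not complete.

Trace:
#0 VA=0xC80814085FB (w,user):
  [0] read 0x3C idx=25: raw=0x40007 flags P=1 W=1 U=1 S=0
  [1] read 0x40 idx=2: raw=0x41007 flags P=1 W=1 U=1 S=0
  [2] read 0x41 idx=10: raw=0x44007 flags P=1 W=1 U=1 S=0
  [3] read 0x44 idx=8: raw=0x48007 flags P=1 W=1 U=1 S=0
  ⇒ phys 0x485FB  [4 reads]

Access #0 PA: 0x485FB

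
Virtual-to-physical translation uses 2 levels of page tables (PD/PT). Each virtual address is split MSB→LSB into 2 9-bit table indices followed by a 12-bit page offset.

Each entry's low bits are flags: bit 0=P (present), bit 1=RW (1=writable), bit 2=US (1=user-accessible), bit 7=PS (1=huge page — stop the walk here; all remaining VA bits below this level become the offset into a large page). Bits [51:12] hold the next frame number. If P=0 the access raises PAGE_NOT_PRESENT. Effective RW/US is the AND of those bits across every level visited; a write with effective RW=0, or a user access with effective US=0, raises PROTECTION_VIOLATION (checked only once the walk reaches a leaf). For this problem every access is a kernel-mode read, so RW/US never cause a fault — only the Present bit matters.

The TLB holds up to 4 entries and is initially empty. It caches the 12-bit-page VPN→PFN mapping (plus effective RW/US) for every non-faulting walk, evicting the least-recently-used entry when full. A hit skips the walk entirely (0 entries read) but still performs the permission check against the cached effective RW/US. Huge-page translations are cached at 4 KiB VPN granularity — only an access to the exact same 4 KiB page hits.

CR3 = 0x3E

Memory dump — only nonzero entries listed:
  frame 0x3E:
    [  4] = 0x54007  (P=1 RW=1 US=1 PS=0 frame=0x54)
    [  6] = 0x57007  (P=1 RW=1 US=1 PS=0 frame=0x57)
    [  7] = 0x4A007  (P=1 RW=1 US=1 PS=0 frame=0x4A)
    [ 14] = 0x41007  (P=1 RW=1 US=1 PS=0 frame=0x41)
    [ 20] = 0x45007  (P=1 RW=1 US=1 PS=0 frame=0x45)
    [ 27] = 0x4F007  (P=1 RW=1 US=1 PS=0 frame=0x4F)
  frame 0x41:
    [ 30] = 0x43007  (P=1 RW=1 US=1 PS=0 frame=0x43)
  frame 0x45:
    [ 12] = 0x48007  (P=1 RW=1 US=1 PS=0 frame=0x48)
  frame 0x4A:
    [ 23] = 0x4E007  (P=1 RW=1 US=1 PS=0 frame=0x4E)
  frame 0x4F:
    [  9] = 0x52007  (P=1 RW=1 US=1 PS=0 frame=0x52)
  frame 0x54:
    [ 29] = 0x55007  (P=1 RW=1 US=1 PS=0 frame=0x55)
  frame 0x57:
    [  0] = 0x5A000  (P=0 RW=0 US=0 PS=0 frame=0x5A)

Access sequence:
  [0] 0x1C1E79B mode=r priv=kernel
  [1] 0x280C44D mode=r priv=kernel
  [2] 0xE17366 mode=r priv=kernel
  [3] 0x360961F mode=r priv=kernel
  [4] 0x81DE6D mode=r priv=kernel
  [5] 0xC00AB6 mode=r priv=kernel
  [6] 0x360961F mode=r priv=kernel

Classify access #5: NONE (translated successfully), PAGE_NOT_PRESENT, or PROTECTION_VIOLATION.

Walk each access:
#0 VA=0x1C1E79B (r,kernel):
  L0: frame=0x3E idx=14 entry=0x41007 [P=1 RW=1 US=1 PS=0]
  L1: frame=0x41 idx=30 entry=0x43007 [P=1 RW=1 US=1 PS=0]
  ✓ 0x4379B  — 2 lookups
#1 VA=0x280C44D (r,kernel):
  L0: frame=0x3E idx=20 entry=0x45007 [P=1 RW=1 US=1 PS=0]
  L1: frame=0x45 idx=12 entry=0x48007 [P=1 RW=1 US=1 PS=0]
  ✓ 0x4844D  — 2 lookups
#2 VA=0xE17366 (r,kernel):
  L0: frame=0x3E idx=7 entry=0x4A007 [P=1 RW=1 US=1 PS=0]
  L1: frame=0x4A idx=23 entry=0x4E007 [P=1 RW=1 US=1 PS=0]
  ✓ 0x4E366  — 2 lookups
#3 VA=0x360961F (r,kernel):
  L0: frame=0x3E idx=27 entry=0x4F007 [P=1 RW=1 US=1 PS=0]
  L1: frame=0x4F idx=9 entry=0x52007 [P=1 RW=1 US=1 PS=0]
  ✓ 0x5261F  — 2 lookups
#4 VA=0x81DE6D (r,kernel):
  L0: frame=0x3E idx=4 entry=0x54007 [P=1 RW=1 US=1 PS=0]
  L1: frame=0x54 idx=29 entry=0x55007 [P=1 RW=1 US=1 PS=0]
  ✓ 0x55E6D  — 2 lookups
#5 VA=0xC00AB6 (r,kernel):
  L0: frame=0x3E idx=6 entry=0x57007 [P=1 RW=1 US=1 PS=0]
  L1: frame=0x57 idx=0 entry=0x5A000 [P=0 RW=0 US=0 PS=0]
  → PAGE_NOT_PRESENT  (2 entries read)
#6 VA=0x360961F (r,kernel):
  TLB hit vpn=0x3609 → PA=0x5261F

Access #5 fault: PAGE_NOT_PRESENT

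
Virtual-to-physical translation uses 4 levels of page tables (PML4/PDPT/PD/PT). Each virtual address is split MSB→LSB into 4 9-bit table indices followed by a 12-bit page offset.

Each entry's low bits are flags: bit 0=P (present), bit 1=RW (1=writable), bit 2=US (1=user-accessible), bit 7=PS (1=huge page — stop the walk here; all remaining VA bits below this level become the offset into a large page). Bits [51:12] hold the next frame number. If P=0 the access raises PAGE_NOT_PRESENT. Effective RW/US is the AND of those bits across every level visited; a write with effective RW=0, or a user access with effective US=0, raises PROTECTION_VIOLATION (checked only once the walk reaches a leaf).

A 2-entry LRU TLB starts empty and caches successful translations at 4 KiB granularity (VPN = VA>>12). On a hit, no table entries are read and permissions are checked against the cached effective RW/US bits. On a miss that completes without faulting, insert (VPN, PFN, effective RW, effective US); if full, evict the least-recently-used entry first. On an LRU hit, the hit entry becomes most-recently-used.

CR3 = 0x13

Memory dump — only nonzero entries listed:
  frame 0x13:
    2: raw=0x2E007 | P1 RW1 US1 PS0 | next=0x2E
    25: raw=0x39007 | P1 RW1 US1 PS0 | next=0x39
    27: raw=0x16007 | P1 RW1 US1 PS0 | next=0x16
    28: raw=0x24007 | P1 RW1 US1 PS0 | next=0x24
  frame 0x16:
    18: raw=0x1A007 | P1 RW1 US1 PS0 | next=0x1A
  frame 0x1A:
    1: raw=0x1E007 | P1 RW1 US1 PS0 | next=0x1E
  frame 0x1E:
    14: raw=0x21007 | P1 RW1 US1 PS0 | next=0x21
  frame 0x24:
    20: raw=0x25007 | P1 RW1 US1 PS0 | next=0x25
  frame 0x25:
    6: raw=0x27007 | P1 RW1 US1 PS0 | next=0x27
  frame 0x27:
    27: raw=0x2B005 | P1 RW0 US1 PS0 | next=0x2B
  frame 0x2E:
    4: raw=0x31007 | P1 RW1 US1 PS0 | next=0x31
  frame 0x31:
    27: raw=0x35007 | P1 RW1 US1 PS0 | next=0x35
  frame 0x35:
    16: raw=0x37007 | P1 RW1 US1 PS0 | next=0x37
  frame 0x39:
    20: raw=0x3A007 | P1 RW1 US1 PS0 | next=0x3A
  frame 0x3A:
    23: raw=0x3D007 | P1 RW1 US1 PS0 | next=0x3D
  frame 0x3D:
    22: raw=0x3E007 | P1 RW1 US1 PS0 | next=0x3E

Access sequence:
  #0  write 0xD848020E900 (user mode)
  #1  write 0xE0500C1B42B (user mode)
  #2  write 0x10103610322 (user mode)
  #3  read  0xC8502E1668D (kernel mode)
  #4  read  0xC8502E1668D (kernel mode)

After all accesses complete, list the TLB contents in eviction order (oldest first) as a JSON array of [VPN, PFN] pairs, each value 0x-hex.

Trace:
#0 VA=0xD848020E900 (w,user):
  L0 @0x13[27] → 0x16007  P=1,RW=1,US=1,PS=0
  L1 @0x16[18] → 0x1A007  P=1,RW=1,US=1,PS=0
  L2 @0x1A[1] → 0x1E007  P=1,RW=1,US=1,PS=0
  L3 @0x1E[14] → 0x21007  P=1,RW=1,US=1,PS=0
  ⇒ phys 0x21900  [4 reads]
#1 VA=0xE0500C1B42B (w,user):
  L0 @0x13[28] → 0x24007  P=1,RW=1,US=1,PS=0
  L1 @0x24[20] → 0x25007  P=1,RW=1,US=1,PS=0
  L2 @0x25[6] → 0x27007  P=1,RW=1,US=1,PS=0
  L3 @0x27[27] → 0x2B005  P=1,RW=0,US=1,PS=0
  → PROTECTION_VIOLATION  (4 entries read)
#2 VA=0x10103610322 (w,user):
  L0 @0x13[2] → 0x2E007  P=1,RW=1,US=1,PS=0
  L1 @0x2E[4] → 0x31007  P=1,RW=1,US=1,PS=0
  L2 @0x31[27] → 0x35007  P=1,RW=1,US=1,PS=0
  L3 @0x35[16] → 0x37007  P=1,RW=1,US=1,PS=0
  ⇒ phys 0x37322  [4 reads]
#3 VA=0xC8502E1668D (r,kernel):
  L0 @0x13[25] → 0x39007  P=1,RW=1,US=1,PS=0
  L1 @0x39[20] → 0x3A007  P=1,RW=1,US=1,PS=0
  L2 @0x3A[23] → 0x3D007  P=1,RW=1,US=1,PS=0
  L3 @0x3D[22] → 0x3E007  P=1,RW=1,US=1,PS=0
  ⇒ phys 0x3E68D  [4 reads]
#4 VA=0xC8502E1668D (r,kernel):
  TLB hit vpn=0xC8502E16 → PA=0x3E68D

TLB: [["0x10103610", "0x37"], ["0xC8502E16", "0x3E"]]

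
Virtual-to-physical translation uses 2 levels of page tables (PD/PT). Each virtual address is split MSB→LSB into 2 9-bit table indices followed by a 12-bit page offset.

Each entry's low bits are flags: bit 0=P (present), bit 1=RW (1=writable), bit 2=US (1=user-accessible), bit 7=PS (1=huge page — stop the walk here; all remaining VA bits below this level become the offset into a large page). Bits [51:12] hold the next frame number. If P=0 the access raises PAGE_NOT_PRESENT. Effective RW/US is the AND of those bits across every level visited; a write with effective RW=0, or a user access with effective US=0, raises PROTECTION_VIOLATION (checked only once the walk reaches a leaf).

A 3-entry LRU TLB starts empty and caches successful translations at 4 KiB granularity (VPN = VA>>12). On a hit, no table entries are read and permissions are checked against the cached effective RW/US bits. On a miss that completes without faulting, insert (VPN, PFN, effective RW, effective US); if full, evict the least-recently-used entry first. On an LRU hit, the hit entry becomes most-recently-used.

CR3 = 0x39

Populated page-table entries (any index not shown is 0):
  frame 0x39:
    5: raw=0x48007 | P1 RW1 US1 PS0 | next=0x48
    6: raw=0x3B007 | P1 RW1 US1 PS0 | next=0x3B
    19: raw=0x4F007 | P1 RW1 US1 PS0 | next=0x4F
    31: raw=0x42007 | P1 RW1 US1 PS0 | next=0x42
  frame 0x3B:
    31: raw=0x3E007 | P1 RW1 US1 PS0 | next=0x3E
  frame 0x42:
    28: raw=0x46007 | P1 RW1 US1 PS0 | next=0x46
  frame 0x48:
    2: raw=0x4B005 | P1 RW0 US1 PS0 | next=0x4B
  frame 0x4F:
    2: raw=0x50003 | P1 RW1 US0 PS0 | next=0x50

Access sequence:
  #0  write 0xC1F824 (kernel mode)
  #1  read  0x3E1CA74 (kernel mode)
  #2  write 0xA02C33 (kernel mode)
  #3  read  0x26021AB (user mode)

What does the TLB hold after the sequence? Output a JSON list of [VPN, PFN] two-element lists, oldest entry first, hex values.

Walk each access:
#0 VA=0xC1F824 (w,kernel):
  lvl0: tbl 0x39, slot 6 ⇒ 0x3B007 (P1/RW1/US1/PS0)
  lvl1: tbl 0x3B, slot 31 ⇒ 0x3E007 (P1/RW1/US1/PS0)
  → PA=0x3E824  (2 entries read)
#1 VA=0x3E1CA74 (r,kernel):
  lvl0: tbl 0x39, slot 31 ⇒ 0x42007 (P1/RW1/US1/PS0)
  lvl1: tbl 0x42, slot 28 ⇒ 0x46007 (P1/RW1/US1/PS0)
  → PA=0x46A74  (2 entries read)
#2 VA=0xA02C33 (w,kernel):
  lvl0: tbl 0x39, slot 5 ⇒ 0x48007 (P1/RW1/US1/PS0)
  lvl1: tbl 0x48, slot 2 ⇒ 0x4B005 (P1/RW0/US1/PS0)
  → PROTECTION_VIOLATION  (2 entries read)
#3 VA=0x26021AB (r,user):
  lvl0: tbl 0x39, slot 19 ⇒ 0x4F007 (P1/RW1/US1/PS0)
  lvl1: tbl 0x4F, slot 2 ⇒ 0x50003 (P1/RW1/US0/PS0)
  → PROTECTION_VIOLATION  (2 entries read)

TLB: [["0xC1F", "0x3E"], ["0x3E1C", "0x46"]]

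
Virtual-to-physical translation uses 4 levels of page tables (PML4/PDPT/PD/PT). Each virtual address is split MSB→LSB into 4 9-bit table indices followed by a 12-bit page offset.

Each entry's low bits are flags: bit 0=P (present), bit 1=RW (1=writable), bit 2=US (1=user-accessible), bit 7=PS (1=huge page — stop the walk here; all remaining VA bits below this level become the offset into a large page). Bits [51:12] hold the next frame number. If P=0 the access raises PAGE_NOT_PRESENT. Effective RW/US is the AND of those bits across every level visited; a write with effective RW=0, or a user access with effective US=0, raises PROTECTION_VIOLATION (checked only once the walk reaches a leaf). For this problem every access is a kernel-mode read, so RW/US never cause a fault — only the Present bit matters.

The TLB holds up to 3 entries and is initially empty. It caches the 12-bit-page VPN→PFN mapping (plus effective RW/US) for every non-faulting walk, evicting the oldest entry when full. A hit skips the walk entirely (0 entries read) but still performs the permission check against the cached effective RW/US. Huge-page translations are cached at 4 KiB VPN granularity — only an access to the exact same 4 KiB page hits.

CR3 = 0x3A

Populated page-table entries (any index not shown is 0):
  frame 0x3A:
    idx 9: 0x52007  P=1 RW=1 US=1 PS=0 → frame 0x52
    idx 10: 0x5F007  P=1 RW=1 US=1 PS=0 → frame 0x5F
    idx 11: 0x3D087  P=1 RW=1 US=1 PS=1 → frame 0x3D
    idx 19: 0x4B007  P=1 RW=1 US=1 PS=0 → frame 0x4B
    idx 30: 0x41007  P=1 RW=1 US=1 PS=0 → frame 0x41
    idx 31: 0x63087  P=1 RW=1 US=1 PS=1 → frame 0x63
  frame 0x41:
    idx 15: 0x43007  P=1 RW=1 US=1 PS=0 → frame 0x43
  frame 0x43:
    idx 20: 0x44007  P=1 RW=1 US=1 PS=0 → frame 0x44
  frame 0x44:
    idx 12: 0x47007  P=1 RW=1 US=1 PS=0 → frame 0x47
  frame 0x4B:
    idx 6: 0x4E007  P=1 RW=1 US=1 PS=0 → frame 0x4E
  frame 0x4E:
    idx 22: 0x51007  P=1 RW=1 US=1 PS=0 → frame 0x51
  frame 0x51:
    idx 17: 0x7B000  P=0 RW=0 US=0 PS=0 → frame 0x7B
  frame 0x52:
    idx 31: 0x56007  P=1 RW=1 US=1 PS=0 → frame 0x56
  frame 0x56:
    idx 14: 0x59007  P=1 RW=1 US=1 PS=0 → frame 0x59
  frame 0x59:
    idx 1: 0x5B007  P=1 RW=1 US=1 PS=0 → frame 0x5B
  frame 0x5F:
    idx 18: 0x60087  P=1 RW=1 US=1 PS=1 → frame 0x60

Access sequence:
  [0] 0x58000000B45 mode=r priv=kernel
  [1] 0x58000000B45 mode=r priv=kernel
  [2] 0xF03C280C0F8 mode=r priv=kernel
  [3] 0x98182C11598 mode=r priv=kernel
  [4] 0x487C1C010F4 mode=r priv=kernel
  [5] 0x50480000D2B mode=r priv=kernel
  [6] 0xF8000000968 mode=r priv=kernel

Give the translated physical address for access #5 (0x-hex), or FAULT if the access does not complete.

Walk each access:
#0 VA=0x58000000B45 (r,kernel):
  L0: frame=0x3A idx=11 entry=0x3D087 [P=1 RW=1 US=1 PS=1]
  → PA=0x3DB45 (huge @L0)  (1 entries read)
#1 VA=0x58000000B45 (r,kernel):
  TLB hit vpn=0x58000000 → PA=0x3DB45
#2 VA=0xF03C280C0F8 (r,kernel):
  L0: frame=0x3A idx=30 entry=0x41007 [P=1 RW=1 US=1 PS=0]
  L1: frame=0x41 idx=15 entry=0x43007 [P=1 RW=1 US=1 PS=0]
  L2: frame=0x43 idx=20 entry=0x44007 [P=1 RW=1 US=1 PS=0]
  L3: frame=0x44 idx=12 entry=0x47007 [P=1 RW=1 US=1 PS=0]
  → PA=0x470F8  (4 entries read)
#3 VA=0x98182C11598 (r,kernel):
  L0: frame=0x3A idx=19 entry=0x4B007 [P=1 RW=1 US=1 PS=0]
  L1: frame=0x4B idx=6 entry=0x4E007 [P=1 RW=1 US=1 PS=0]
  L2: frame=0x4E idx=22 entry=0x51007 [P=1 RW=1 US=1 PS=0]
  L3: frame=0x51 idx=17 entry=0x7B000 [P=0 RW=0 US=0 PS=0]
  ✗ PAGE_NOT_PRESENT  [4 reads]
#4 VA=0x487C1C010F4 (r,kernel):
  L0: frame=0x3A idx=9 entry=0x52007 [P=1 RW=1 US=1 PS=0]
  L1: frame=0x52 idx=31 entry=0x56007 [P=1 RW=1 US=1 PS=0]
  L2: frame=0x56 idx=14 entry=0x59007 [P=1 RW=1 US=1 PS=0]
  L3: frame=0x59 idx=1 entry=0x5B007 [P=1 RW=1 US=1 PS=0]
  → PA=0x5B0F4  (4 entries read)
#5 VA=0x50480000D2B (r,kernel):
  L0: frame=0x3A idx=10 entry=0x5F007 [P=1 RW=1 US=1 PS=0]
  L1: frame=0x5F idx=18 entry=0x60087 [P=1 RW=1 US=1 PS=1]
  → PA=0x60D2B (huge @L1)  (2 entries read)
#6 VA=0xF8000000968 (r,kernel):
  L0: frame=0x3A idx=31 entry=0x63087 [P=1 RW=1 US=1 PS=1]
  → PA=0x63968 (huge @L0)  (1 entries read)

Access #5 PA: 0x60D2B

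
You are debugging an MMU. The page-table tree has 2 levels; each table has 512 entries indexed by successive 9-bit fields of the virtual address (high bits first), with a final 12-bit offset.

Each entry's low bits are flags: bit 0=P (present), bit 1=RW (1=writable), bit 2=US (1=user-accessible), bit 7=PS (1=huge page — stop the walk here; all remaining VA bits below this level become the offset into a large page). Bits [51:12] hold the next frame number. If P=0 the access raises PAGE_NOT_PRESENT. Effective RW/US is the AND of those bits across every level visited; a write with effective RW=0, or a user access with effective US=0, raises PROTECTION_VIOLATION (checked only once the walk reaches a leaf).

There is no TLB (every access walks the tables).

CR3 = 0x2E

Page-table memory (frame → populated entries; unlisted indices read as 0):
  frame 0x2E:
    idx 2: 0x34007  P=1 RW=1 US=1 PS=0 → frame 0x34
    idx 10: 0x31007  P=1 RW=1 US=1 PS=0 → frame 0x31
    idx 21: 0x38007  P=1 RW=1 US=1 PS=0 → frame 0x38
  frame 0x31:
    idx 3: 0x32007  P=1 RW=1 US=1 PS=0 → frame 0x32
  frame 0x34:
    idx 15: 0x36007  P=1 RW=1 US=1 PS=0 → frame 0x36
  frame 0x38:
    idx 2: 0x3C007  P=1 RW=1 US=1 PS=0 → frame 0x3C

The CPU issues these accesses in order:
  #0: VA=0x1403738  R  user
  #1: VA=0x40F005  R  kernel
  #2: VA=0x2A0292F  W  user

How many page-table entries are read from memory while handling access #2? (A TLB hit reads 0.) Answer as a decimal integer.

Walk each access:
#0 VA=0x1403738 (r,user):
  L0 @0x2E[10] → 0x31007  P=1,RW=1,US=1,PS=0
  L1 @0x31[3] → 0x32007  P=1,RW=1,US=1,PS=0
  → PA=0x32738  (2 entries read)
#1 VA=0x40F005 (r,kernel):
  L0 @0x2E[2] → 0x34007  P=1,RW=1,US=1,PS=0
  L1 @0x34[15] → 0x36007  P=1,RW=1,US=1,PS=0
  → PA=0x36005  (2 entries read)
#2 VA=0x2A0292F (w,user):
  L0 @0x2E[21] → 0x38007  P=1,RW=1,US=1,PS=0
  L1 @0x38[2] → 0x3C007  P=1,RW=1,US=1,PS=0
  → PA=0x3C92F  (2 entries read)

Entries read for #2: 2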